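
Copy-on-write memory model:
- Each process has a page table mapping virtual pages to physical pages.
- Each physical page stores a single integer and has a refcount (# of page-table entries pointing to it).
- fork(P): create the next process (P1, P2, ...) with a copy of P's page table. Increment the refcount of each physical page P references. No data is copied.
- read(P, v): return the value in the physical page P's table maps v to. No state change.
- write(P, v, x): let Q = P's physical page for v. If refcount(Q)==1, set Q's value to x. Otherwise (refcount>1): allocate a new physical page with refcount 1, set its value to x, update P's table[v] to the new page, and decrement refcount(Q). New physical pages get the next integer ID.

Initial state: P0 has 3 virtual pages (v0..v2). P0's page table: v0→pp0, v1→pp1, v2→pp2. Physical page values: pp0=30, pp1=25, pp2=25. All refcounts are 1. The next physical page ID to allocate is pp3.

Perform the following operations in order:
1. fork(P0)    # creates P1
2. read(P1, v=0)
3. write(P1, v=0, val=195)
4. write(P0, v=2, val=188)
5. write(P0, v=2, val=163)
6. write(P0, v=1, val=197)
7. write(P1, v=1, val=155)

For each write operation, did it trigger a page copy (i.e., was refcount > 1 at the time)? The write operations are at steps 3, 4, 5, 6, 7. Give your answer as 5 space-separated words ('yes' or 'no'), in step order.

Op 1: fork(P0) -> P1. 3 ppages; refcounts: pp0:2 pp1:2 pp2:2
Op 2: read(P1, v0) -> 30. No state change.
Op 3: write(P1, v0, 195). refcount(pp0)=2>1 -> COPY to pp3. 4 ppages; refcounts: pp0:1 pp1:2 pp2:2 pp3:1
Op 4: write(P0, v2, 188). refcount(pp2)=2>1 -> COPY to pp4. 5 ppages; refcounts: pp0:1 pp1:2 pp2:1 pp3:1 pp4:1
Op 5: write(P0, v2, 163). refcount(pp4)=1 -> write in place. 5 ppages; refcounts: pp0:1 pp1:2 pp2:1 pp3:1 pp4:1
Op 6: write(P0, v1, 197). refcount(pp1)=2>1 -> COPY to pp5. 6 ppages; refcounts: pp0:1 pp1:1 pp2:1 pp3:1 pp4:1 pp5:1
Op 7: write(P1, v1, 155). refcount(pp1)=1 -> write in place. 6 ppages; refcounts: pp0:1 pp1:1 pp2:1 pp3:1 pp4:1 pp5:1

yes yes no yes no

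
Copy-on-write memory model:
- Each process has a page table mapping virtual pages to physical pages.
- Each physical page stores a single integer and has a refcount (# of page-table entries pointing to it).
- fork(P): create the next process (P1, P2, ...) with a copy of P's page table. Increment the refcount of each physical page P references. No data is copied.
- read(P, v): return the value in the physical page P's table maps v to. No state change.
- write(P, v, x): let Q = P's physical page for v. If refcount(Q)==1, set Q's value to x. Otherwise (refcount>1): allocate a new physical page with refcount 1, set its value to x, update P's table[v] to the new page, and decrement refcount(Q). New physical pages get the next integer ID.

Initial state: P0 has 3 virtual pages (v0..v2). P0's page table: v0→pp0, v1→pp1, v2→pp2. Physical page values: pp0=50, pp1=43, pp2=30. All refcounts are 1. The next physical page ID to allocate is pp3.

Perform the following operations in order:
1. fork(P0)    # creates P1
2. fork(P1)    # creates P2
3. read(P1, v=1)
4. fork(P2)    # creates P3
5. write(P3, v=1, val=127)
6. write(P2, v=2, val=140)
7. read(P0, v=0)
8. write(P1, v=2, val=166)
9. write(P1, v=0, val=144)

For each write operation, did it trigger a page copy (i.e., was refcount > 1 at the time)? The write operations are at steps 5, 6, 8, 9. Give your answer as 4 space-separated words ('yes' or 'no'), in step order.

Op 1: fork(P0) -> P1. 3 ppages; refcounts: pp0:2 pp1:2 pp2:2
Op 2: fork(P1) -> P2. 3 ppages; refcounts: pp0:3 pp1:3 pp2:3
Op 3: read(P1, v1) -> 43. No state change.
Op 4: fork(P2) -> P3. 3 ppages; refcounts: pp0:4 pp1:4 pp2:4
Op 5: write(P3, v1, 127). refcount(pp1)=4>1 -> COPY to pp3. 4 ppages; refcounts: pp0:4 pp1:3 pp2:4 pp3:1
Op 6: write(P2, v2, 140). refcount(pp2)=4>1 -> COPY to pp4. 5 ppages; refcounts: pp0:4 pp1:3 pp2:3 pp3:1 pp4:1
Op 7: read(P0, v0) -> 50. No state change.
Op 8: write(P1, v2, 166). refcount(pp2)=3>1 -> COPY to pp5. 6 ppages; refcounts: pp0:4 pp1:3 pp2:2 pp3:1 pp4:1 pp5:1
Op 9: write(P1, v0, 144). refcount(pp0)=4>1 -> COPY to pp6. 7 ppages; refcounts: pp0:3 pp1:3 pp2:2 pp3:1 pp4:1 pp5:1 pp6:1

yes yes yes yes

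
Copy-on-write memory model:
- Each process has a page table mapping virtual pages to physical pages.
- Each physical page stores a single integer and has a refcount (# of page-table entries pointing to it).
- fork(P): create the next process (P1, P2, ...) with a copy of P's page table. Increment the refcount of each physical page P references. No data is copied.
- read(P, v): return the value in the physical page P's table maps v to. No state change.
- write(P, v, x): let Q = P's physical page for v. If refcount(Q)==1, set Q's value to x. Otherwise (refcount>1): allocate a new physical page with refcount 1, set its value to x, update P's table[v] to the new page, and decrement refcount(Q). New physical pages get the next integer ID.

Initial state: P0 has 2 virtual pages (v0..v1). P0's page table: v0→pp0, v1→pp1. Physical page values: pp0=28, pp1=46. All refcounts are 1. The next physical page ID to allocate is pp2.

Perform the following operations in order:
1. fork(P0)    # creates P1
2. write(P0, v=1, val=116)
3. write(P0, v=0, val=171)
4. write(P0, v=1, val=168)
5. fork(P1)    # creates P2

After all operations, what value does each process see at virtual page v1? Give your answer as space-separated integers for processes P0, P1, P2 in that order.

Op 1: fork(P0) -> P1. 2 ppages; refcounts: pp0:2 pp1:2
Op 2: write(P0, v1, 116). refcount(pp1)=2>1 -> COPY to pp2. 3 ppages; refcounts: pp0:2 pp1:1 pp2:1
Op 3: write(P0, v0, 171). refcount(pp0)=2>1 -> COPY to pp3. 4 ppages; refcounts: pp0:1 pp1:1 pp2:1 pp3:1
Op 4: write(P0, v1, 168). refcount(pp2)=1 -> write in place. 4 ppages; refcounts: pp0:1 pp1:1 pp2:1 pp3:1
Op 5: fork(P1) -> P2. 4 ppages; refcounts: pp0:2 pp1:2 pp2:1 pp3:1
P0: v1 -> pp2 = 168
P1: v1 -> pp1 = 46
P2: v1 -> pp1 = 46

Answer: 168 46 46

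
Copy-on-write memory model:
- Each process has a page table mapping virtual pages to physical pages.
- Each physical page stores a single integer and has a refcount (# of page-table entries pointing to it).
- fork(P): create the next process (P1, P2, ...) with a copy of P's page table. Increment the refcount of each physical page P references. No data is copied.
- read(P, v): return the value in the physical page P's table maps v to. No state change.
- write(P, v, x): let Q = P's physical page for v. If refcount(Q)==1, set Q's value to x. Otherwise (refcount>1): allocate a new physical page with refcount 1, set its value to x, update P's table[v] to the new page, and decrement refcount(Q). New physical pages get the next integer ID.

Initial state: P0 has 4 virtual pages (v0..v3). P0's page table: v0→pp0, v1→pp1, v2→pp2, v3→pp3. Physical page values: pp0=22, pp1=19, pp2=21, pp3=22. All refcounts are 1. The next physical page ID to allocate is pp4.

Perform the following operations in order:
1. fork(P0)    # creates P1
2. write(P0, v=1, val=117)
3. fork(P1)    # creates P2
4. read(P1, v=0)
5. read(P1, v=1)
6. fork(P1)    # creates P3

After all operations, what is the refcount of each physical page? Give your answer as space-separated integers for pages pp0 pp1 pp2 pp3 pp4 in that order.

Answer: 4 3 4 4 1

Derivation:
Op 1: fork(P0) -> P1. 4 ppages; refcounts: pp0:2 pp1:2 pp2:2 pp3:2
Op 2: write(P0, v1, 117). refcount(pp1)=2>1 -> COPY to pp4. 5 ppages; refcounts: pp0:2 pp1:1 pp2:2 pp3:2 pp4:1
Op 3: fork(P1) -> P2. 5 ppages; refcounts: pp0:3 pp1:2 pp2:3 pp3:3 pp4:1
Op 4: read(P1, v0) -> 22. No state change.
Op 5: read(P1, v1) -> 19. No state change.
Op 6: fork(P1) -> P3. 5 ppages; refcounts: pp0:4 pp1:3 pp2:4 pp3:4 pp4:1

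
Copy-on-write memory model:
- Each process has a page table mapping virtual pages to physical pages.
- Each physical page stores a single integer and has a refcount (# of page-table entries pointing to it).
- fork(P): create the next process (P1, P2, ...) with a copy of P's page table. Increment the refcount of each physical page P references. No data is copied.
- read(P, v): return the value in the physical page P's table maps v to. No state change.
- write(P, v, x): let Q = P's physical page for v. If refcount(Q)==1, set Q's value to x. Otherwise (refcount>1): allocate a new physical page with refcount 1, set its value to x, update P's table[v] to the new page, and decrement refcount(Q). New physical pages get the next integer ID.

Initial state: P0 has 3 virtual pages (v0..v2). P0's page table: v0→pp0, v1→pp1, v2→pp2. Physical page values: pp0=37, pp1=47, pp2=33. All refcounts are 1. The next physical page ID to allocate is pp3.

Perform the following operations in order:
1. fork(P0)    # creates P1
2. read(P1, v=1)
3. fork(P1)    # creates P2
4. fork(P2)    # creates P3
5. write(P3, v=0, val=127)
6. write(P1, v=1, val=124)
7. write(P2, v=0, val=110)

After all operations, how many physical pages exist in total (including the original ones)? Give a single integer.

Answer: 6

Derivation:
Op 1: fork(P0) -> P1. 3 ppages; refcounts: pp0:2 pp1:2 pp2:2
Op 2: read(P1, v1) -> 47. No state change.
Op 3: fork(P1) -> P2. 3 ppages; refcounts: pp0:3 pp1:3 pp2:3
Op 4: fork(P2) -> P3. 3 ppages; refcounts: pp0:4 pp1:4 pp2:4
Op 5: write(P3, v0, 127). refcount(pp0)=4>1 -> COPY to pp3. 4 ppages; refcounts: pp0:3 pp1:4 pp2:4 pp3:1
Op 6: write(P1, v1, 124). refcount(pp1)=4>1 -> COPY to pp4. 5 ppages; refcounts: pp0:3 pp1:3 pp2:4 pp3:1 pp4:1
Op 7: write(P2, v0, 110). refcount(pp0)=3>1 -> COPY to pp5. 6 ppages; refcounts: pp0:2 pp1:3 pp2:4 pp3:1 pp4:1 pp5:1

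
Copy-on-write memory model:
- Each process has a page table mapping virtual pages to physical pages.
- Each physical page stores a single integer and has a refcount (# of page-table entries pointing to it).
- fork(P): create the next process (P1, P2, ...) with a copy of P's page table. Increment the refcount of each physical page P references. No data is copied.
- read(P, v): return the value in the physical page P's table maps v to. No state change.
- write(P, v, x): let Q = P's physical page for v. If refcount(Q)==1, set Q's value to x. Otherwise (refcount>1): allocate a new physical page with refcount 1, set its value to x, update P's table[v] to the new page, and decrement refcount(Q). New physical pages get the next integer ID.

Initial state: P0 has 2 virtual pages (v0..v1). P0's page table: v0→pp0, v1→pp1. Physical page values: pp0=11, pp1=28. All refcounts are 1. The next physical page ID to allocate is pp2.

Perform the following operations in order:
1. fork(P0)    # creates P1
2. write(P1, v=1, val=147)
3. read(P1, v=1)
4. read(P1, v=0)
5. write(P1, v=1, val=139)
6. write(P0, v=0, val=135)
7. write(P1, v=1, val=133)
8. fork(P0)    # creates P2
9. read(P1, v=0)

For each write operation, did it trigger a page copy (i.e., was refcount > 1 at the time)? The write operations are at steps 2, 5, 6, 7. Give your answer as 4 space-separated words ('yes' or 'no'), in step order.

Op 1: fork(P0) -> P1. 2 ppages; refcounts: pp0:2 pp1:2
Op 2: write(P1, v1, 147). refcount(pp1)=2>1 -> COPY to pp2. 3 ppages; refcounts: pp0:2 pp1:1 pp2:1
Op 3: read(P1, v1) -> 147. No state change.
Op 4: read(P1, v0) -> 11. No state change.
Op 5: write(P1, v1, 139). refcount(pp2)=1 -> write in place. 3 ppages; refcounts: pp0:2 pp1:1 pp2:1
Op 6: write(P0, v0, 135). refcount(pp0)=2>1 -> COPY to pp3. 4 ppages; refcounts: pp0:1 pp1:1 pp2:1 pp3:1
Op 7: write(P1, v1, 133). refcount(pp2)=1 -> write in place. 4 ppages; refcounts: pp0:1 pp1:1 pp2:1 pp3:1
Op 8: fork(P0) -> P2. 4 ppages; refcounts: pp0:1 pp1:2 pp2:1 pp3:2
Op 9: read(P1, v0) -> 11. No state change.

yes no yes no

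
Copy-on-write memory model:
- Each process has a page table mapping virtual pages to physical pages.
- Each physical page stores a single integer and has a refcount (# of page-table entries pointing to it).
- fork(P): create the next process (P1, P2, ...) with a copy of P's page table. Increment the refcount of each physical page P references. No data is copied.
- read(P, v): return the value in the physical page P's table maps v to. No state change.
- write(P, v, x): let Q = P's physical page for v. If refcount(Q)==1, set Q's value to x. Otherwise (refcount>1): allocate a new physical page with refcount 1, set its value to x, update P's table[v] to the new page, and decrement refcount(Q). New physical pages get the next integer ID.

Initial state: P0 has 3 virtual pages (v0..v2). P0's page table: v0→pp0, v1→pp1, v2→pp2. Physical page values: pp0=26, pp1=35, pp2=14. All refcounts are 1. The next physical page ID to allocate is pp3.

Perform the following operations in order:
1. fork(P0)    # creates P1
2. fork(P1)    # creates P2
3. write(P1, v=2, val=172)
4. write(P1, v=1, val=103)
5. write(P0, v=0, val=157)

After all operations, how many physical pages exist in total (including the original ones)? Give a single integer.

Op 1: fork(P0) -> P1. 3 ppages; refcounts: pp0:2 pp1:2 pp2:2
Op 2: fork(P1) -> P2. 3 ppages; refcounts: pp0:3 pp1:3 pp2:3
Op 3: write(P1, v2, 172). refcount(pp2)=3>1 -> COPY to pp3. 4 ppages; refcounts: pp0:3 pp1:3 pp2:2 pp3:1
Op 4: write(P1, v1, 103). refcount(pp1)=3>1 -> COPY to pp4. 5 ppages; refcounts: pp0:3 pp1:2 pp2:2 pp3:1 pp4:1
Op 5: write(P0, v0, 157). refcount(pp0)=3>1 -> COPY to pp5. 6 ppages; refcounts: pp0:2 pp1:2 pp2:2 pp3:1 pp4:1 pp5:1

Answer: 6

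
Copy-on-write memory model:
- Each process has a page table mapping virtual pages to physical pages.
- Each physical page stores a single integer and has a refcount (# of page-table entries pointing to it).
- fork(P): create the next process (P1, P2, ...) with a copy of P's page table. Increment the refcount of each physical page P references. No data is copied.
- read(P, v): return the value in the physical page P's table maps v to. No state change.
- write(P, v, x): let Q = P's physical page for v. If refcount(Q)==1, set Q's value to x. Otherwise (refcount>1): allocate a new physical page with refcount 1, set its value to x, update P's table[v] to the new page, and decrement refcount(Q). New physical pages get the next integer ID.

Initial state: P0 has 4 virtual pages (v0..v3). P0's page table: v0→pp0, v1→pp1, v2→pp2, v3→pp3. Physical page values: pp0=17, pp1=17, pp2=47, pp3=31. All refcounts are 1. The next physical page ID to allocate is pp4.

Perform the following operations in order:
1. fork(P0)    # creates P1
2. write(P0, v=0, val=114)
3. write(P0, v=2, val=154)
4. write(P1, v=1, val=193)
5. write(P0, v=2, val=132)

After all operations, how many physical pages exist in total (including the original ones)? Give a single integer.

Op 1: fork(P0) -> P1. 4 ppages; refcounts: pp0:2 pp1:2 pp2:2 pp3:2
Op 2: write(P0, v0, 114). refcount(pp0)=2>1 -> COPY to pp4. 5 ppages; refcounts: pp0:1 pp1:2 pp2:2 pp3:2 pp4:1
Op 3: write(P0, v2, 154). refcount(pp2)=2>1 -> COPY to pp5. 6 ppages; refcounts: pp0:1 pp1:2 pp2:1 pp3:2 pp4:1 pp5:1
Op 4: write(P1, v1, 193). refcount(pp1)=2>1 -> COPY to pp6. 7 ppages; refcounts: pp0:1 pp1:1 pp2:1 pp3:2 pp4:1 pp5:1 pp6:1
Op 5: write(P0, v2, 132). refcount(pp5)=1 -> write in place. 7 ppages; refcounts: pp0:1 pp1:1 pp2:1 pp3:2 pp4:1 pp5:1 pp6:1

Answer: 7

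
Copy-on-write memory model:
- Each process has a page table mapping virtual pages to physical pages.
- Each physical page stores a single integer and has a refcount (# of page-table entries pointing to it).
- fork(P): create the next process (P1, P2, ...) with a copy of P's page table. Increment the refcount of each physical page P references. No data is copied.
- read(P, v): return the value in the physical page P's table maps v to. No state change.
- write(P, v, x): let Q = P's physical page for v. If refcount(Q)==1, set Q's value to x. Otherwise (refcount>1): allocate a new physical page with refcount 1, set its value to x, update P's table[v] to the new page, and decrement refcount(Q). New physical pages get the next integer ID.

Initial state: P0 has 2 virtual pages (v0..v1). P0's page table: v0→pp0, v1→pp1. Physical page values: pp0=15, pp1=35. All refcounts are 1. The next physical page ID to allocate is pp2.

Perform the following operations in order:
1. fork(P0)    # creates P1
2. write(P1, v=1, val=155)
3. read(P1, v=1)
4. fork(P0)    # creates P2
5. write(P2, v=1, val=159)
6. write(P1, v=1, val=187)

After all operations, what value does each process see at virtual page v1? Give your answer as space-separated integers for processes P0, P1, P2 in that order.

Answer: 35 187 159

Derivation:
Op 1: fork(P0) -> P1. 2 ppages; refcounts: pp0:2 pp1:2
Op 2: write(P1, v1, 155). refcount(pp1)=2>1 -> COPY to pp2. 3 ppages; refcounts: pp0:2 pp1:1 pp2:1
Op 3: read(P1, v1) -> 155. No state change.
Op 4: fork(P0) -> P2. 3 ppages; refcounts: pp0:3 pp1:2 pp2:1
Op 5: write(P2, v1, 159). refcount(pp1)=2>1 -> COPY to pp3. 4 ppages; refcounts: pp0:3 pp1:1 pp2:1 pp3:1
Op 6: write(P1, v1, 187). refcount(pp2)=1 -> write in place. 4 ppages; refcounts: pp0:3 pp1:1 pp2:1 pp3:1
P0: v1 -> pp1 = 35
P1: v1 -> pp2 = 187
P2: v1 -> pp3 = 159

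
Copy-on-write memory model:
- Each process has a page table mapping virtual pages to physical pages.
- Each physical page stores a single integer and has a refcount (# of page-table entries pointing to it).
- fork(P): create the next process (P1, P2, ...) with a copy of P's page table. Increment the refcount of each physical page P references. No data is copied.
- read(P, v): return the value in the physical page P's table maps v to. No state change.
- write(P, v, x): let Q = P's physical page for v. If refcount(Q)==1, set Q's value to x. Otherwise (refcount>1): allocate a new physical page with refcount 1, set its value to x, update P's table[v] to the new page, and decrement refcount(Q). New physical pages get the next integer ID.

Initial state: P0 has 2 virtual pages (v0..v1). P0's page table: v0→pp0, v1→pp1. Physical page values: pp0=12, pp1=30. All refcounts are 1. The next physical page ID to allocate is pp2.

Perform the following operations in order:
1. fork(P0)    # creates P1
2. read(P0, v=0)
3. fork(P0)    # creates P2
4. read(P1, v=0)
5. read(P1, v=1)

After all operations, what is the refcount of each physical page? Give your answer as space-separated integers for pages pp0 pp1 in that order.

Op 1: fork(P0) -> P1. 2 ppages; refcounts: pp0:2 pp1:2
Op 2: read(P0, v0) -> 12. No state change.
Op 3: fork(P0) -> P2. 2 ppages; refcounts: pp0:3 pp1:3
Op 4: read(P1, v0) -> 12. No state change.
Op 5: read(P1, v1) -> 30. No state change.

Answer: 3 3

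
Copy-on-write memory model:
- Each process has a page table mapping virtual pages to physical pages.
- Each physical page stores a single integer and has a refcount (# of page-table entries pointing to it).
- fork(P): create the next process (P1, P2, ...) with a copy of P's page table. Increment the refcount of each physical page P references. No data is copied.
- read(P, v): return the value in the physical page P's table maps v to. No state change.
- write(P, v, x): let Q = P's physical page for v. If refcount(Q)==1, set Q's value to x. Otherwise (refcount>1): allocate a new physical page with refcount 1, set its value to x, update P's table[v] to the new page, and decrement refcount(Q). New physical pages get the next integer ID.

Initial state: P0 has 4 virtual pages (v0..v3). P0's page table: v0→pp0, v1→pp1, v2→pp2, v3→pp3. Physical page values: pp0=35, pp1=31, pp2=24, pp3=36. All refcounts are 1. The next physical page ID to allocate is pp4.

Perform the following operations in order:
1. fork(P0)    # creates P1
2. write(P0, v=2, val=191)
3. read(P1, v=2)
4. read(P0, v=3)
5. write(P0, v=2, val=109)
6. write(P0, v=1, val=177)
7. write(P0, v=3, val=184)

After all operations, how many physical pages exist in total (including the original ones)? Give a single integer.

Answer: 7

Derivation:
Op 1: fork(P0) -> P1. 4 ppages; refcounts: pp0:2 pp1:2 pp2:2 pp3:2
Op 2: write(P0, v2, 191). refcount(pp2)=2>1 -> COPY to pp4. 5 ppages; refcounts: pp0:2 pp1:2 pp2:1 pp3:2 pp4:1
Op 3: read(P1, v2) -> 24. No state change.
Op 4: read(P0, v3) -> 36. No state change.
Op 5: write(P0, v2, 109). refcount(pp4)=1 -> write in place. 5 ppages; refcounts: pp0:2 pp1:2 pp2:1 pp3:2 pp4:1
Op 6: write(P0, v1, 177). refcount(pp1)=2>1 -> COPY to pp5. 6 ppages; refcounts: pp0:2 pp1:1 pp2:1 pp3:2 pp4:1 pp5:1
Op 7: write(P0, v3, 184). refcount(pp3)=2>1 -> COPY to pp6. 7 ppages; refcounts: pp0:2 pp1:1 pp2:1 pp3:1 pp4:1 pp5:1 pp6:1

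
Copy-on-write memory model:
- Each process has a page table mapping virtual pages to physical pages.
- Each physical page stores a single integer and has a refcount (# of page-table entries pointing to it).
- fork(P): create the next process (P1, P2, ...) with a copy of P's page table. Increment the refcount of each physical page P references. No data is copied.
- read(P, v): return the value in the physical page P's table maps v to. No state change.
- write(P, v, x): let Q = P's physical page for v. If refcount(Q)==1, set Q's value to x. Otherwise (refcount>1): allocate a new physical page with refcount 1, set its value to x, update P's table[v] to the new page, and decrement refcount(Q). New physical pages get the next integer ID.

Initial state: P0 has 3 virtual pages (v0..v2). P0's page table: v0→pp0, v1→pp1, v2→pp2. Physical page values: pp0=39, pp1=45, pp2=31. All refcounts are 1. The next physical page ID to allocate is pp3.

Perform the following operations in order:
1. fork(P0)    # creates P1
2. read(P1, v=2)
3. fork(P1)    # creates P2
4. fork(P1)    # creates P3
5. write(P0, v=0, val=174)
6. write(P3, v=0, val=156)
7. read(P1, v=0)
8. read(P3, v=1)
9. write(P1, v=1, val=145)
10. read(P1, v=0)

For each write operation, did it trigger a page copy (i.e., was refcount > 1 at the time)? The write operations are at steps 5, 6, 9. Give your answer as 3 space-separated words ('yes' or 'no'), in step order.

Op 1: fork(P0) -> P1. 3 ppages; refcounts: pp0:2 pp1:2 pp2:2
Op 2: read(P1, v2) -> 31. No state change.
Op 3: fork(P1) -> P2. 3 ppages; refcounts: pp0:3 pp1:3 pp2:3
Op 4: fork(P1) -> P3. 3 ppages; refcounts: pp0:4 pp1:4 pp2:4
Op 5: write(P0, v0, 174). refcount(pp0)=4>1 -> COPY to pp3. 4 ppages; refcounts: pp0:3 pp1:4 pp2:4 pp3:1
Op 6: write(P3, v0, 156). refcount(pp0)=3>1 -> COPY to pp4. 5 ppages; refcounts: pp0:2 pp1:4 pp2:4 pp3:1 pp4:1
Op 7: read(P1, v0) -> 39. No state change.
Op 8: read(P3, v1) -> 45. No state change.
Op 9: write(P1, v1, 145). refcount(pp1)=4>1 -> COPY to pp5. 6 ppages; refcounts: pp0:2 pp1:3 pp2:4 pp3:1 pp4:1 pp5:1
Op 10: read(P1, v0) -> 39. No state change.

yes yes yes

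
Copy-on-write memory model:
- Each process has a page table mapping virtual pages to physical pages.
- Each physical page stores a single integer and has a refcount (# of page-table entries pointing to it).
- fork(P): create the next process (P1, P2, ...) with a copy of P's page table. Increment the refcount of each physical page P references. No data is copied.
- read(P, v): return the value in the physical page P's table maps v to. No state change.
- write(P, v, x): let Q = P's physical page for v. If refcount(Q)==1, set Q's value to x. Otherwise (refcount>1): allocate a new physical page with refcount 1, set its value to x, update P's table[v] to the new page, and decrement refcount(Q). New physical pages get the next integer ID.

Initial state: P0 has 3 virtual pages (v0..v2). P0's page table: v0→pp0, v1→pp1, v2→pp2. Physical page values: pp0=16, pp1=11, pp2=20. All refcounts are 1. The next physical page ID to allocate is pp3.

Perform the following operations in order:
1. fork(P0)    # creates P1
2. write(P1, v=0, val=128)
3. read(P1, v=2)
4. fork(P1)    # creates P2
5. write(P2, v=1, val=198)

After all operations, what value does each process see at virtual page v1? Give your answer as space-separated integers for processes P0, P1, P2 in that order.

Answer: 11 11 198

Derivation:
Op 1: fork(P0) -> P1. 3 ppages; refcounts: pp0:2 pp1:2 pp2:2
Op 2: write(P1, v0, 128). refcount(pp0)=2>1 -> COPY to pp3. 4 ppages; refcounts: pp0:1 pp1:2 pp2:2 pp3:1
Op 3: read(P1, v2) -> 20. No state change.
Op 4: fork(P1) -> P2. 4 ppages; refcounts: pp0:1 pp1:3 pp2:3 pp3:2
Op 5: write(P2, v1, 198). refcount(pp1)=3>1 -> COPY to pp4. 5 ppages; refcounts: pp0:1 pp1:2 pp2:3 pp3:2 pp4:1
P0: v1 -> pp1 = 11
P1: v1 -> pp1 = 11
P2: v1 -> pp4 = 198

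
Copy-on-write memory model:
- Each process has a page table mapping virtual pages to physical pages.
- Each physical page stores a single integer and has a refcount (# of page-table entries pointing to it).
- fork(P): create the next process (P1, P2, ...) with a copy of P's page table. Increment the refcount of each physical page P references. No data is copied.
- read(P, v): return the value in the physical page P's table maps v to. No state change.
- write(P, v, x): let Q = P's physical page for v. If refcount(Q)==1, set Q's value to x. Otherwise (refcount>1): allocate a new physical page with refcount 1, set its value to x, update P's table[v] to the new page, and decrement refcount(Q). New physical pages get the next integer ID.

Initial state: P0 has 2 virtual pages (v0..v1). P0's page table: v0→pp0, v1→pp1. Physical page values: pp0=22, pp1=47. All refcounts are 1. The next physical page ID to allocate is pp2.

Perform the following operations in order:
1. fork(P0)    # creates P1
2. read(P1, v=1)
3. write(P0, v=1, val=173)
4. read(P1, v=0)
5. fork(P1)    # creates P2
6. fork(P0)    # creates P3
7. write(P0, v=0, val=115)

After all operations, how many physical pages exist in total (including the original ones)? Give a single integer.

Op 1: fork(P0) -> P1. 2 ppages; refcounts: pp0:2 pp1:2
Op 2: read(P1, v1) -> 47. No state change.
Op 3: write(P0, v1, 173). refcount(pp1)=2>1 -> COPY to pp2. 3 ppages; refcounts: pp0:2 pp1:1 pp2:1
Op 4: read(P1, v0) -> 22. No state change.
Op 5: fork(P1) -> P2. 3 ppages; refcounts: pp0:3 pp1:2 pp2:1
Op 6: fork(P0) -> P3. 3 ppages; refcounts: pp0:4 pp1:2 pp2:2
Op 7: write(P0, v0, 115). refcount(pp0)=4>1 -> COPY to pp3. 4 ppages; refcounts: pp0:3 pp1:2 pp2:2 pp3:1

Answer: 4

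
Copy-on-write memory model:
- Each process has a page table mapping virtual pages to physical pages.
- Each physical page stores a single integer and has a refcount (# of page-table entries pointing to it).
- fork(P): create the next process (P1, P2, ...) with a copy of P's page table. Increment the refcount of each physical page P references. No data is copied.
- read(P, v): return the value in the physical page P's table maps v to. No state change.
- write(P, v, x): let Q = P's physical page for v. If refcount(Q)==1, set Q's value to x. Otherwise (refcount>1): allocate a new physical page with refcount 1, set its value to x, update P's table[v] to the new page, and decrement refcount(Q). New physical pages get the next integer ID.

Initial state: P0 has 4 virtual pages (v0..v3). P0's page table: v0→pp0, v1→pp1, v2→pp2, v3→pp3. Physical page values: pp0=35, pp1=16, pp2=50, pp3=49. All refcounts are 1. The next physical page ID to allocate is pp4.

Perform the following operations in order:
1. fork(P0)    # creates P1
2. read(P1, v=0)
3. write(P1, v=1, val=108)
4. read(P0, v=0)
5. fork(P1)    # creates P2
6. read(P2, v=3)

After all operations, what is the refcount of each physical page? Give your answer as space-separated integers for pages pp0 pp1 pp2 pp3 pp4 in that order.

Op 1: fork(P0) -> P1. 4 ppages; refcounts: pp0:2 pp1:2 pp2:2 pp3:2
Op 2: read(P1, v0) -> 35. No state change.
Op 3: write(P1, v1, 108). refcount(pp1)=2>1 -> COPY to pp4. 5 ppages; refcounts: pp0:2 pp1:1 pp2:2 pp3:2 pp4:1
Op 4: read(P0, v0) -> 35. No state change.
Op 5: fork(P1) -> P2. 5 ppages; refcounts: pp0:3 pp1:1 pp2:3 pp3:3 pp4:2
Op 6: read(P2, v3) -> 49. No state change.

Answer: 3 1 3 3 2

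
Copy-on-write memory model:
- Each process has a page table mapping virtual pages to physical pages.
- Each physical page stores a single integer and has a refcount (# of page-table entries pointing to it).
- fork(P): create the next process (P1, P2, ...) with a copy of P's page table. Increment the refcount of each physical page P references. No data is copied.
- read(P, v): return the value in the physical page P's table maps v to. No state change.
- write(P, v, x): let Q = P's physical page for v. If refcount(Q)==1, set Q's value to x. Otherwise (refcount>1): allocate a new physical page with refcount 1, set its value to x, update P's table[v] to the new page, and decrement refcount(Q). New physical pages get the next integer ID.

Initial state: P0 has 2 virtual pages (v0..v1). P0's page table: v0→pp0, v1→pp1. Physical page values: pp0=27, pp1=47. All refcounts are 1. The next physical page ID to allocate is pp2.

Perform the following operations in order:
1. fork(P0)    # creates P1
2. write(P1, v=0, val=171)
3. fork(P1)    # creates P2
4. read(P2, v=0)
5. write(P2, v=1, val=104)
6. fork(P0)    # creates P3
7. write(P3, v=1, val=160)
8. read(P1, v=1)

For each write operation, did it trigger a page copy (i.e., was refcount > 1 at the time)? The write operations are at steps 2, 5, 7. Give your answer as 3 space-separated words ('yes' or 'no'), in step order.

Op 1: fork(P0) -> P1. 2 ppages; refcounts: pp0:2 pp1:2
Op 2: write(P1, v0, 171). refcount(pp0)=2>1 -> COPY to pp2. 3 ppages; refcounts: pp0:1 pp1:2 pp2:1
Op 3: fork(P1) -> P2. 3 ppages; refcounts: pp0:1 pp1:3 pp2:2
Op 4: read(P2, v0) -> 171. No state change.
Op 5: write(P2, v1, 104). refcount(pp1)=3>1 -> COPY to pp3. 4 ppages; refcounts: pp0:1 pp1:2 pp2:2 pp3:1
Op 6: fork(P0) -> P3. 4 ppages; refcounts: pp0:2 pp1:3 pp2:2 pp3:1
Op 7: write(P3, v1, 160). refcount(pp1)=3>1 -> COPY to pp4. 5 ppages; refcounts: pp0:2 pp1:2 pp2:2 pp3:1 pp4:1
Op 8: read(P1, v1) -> 47. No state change.

yes yes yes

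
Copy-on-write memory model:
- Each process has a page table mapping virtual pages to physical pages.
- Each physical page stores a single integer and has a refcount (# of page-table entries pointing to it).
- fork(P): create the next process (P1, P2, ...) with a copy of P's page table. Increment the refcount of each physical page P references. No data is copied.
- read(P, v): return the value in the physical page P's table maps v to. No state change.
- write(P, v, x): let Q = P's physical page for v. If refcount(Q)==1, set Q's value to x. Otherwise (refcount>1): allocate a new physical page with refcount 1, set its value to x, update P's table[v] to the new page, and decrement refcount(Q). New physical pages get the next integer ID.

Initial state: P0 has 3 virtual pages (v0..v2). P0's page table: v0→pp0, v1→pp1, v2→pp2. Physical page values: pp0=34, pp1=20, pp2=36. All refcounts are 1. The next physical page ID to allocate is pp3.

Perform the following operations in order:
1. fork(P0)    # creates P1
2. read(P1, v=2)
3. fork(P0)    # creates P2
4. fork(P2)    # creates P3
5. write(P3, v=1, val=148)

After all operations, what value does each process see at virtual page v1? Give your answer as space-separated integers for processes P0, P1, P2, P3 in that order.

Op 1: fork(P0) -> P1. 3 ppages; refcounts: pp0:2 pp1:2 pp2:2
Op 2: read(P1, v2) -> 36. No state change.
Op 3: fork(P0) -> P2. 3 ppages; refcounts: pp0:3 pp1:3 pp2:3
Op 4: fork(P2) -> P3. 3 ppages; refcounts: pp0:4 pp1:4 pp2:4
Op 5: write(P3, v1, 148). refcount(pp1)=4>1 -> COPY to pp3. 4 ppages; refcounts: pp0:4 pp1:3 pp2:4 pp3:1
P0: v1 -> pp1 = 20
P1: v1 -> pp1 = 20
P2: v1 -> pp1 = 20
P3: v1 -> pp3 = 148

Answer: 20 20 20 148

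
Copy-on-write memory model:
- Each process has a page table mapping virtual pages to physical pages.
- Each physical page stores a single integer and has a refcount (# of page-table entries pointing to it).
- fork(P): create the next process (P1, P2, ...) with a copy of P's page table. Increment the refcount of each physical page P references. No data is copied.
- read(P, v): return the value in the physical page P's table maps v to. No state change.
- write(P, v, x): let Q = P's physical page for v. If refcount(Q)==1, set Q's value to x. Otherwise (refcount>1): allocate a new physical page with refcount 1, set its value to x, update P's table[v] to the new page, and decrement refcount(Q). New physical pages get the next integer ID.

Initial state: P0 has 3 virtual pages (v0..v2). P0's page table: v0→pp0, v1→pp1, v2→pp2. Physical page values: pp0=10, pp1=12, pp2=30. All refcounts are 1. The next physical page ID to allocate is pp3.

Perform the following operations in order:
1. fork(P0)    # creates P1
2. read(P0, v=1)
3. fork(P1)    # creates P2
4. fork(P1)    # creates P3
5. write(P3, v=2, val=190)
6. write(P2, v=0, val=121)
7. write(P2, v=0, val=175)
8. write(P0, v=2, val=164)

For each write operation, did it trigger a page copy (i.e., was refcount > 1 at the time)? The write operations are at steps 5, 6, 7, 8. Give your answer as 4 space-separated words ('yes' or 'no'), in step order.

Op 1: fork(P0) -> P1. 3 ppages; refcounts: pp0:2 pp1:2 pp2:2
Op 2: read(P0, v1) -> 12. No state change.
Op 3: fork(P1) -> P2. 3 ppages; refcounts: pp0:3 pp1:3 pp2:3
Op 4: fork(P1) -> P3. 3 ppages; refcounts: pp0:4 pp1:4 pp2:4
Op 5: write(P3, v2, 190). refcount(pp2)=4>1 -> COPY to pp3. 4 ppages; refcounts: pp0:4 pp1:4 pp2:3 pp3:1
Op 6: write(P2, v0, 121). refcount(pp0)=4>1 -> COPY to pp4. 5 ppages; refcounts: pp0:3 pp1:4 pp2:3 pp3:1 pp4:1
Op 7: write(P2, v0, 175). refcount(pp4)=1 -> write in place. 5 ppages; refcounts: pp0:3 pp1:4 pp2:3 pp3:1 pp4:1
Op 8: write(P0, v2, 164). refcount(pp2)=3>1 -> COPY to pp5. 6 ppages; refcounts: pp0:3 pp1:4 pp2:2 pp3:1 pp4:1 pp5:1

yes yes no yes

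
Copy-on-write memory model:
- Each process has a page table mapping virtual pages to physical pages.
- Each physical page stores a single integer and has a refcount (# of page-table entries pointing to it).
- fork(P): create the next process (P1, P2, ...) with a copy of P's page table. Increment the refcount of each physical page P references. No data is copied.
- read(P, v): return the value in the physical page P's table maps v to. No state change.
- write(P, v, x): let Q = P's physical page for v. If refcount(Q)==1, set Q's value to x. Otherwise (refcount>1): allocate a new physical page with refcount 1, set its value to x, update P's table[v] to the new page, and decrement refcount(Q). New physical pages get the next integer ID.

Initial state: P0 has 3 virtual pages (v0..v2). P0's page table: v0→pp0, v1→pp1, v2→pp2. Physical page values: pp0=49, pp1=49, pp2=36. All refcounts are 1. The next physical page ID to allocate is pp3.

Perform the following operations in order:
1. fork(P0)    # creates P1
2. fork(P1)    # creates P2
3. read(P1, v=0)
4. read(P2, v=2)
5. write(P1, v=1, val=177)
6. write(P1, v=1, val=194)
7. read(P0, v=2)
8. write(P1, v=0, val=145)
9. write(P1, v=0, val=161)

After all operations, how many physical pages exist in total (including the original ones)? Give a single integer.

Op 1: fork(P0) -> P1. 3 ppages; refcounts: pp0:2 pp1:2 pp2:2
Op 2: fork(P1) -> P2. 3 ppages; refcounts: pp0:3 pp1:3 pp2:3
Op 3: read(P1, v0) -> 49. No state change.
Op 4: read(P2, v2) -> 36. No state change.
Op 5: write(P1, v1, 177). refcount(pp1)=3>1 -> COPY to pp3. 4 ppages; refcounts: pp0:3 pp1:2 pp2:3 pp3:1
Op 6: write(P1, v1, 194). refcount(pp3)=1 -> write in place. 4 ppages; refcounts: pp0:3 pp1:2 pp2:3 pp3:1
Op 7: read(P0, v2) -> 36. No state change.
Op 8: write(P1, v0, 145). refcount(pp0)=3>1 -> COPY to pp4. 5 ppages; refcounts: pp0:2 pp1:2 pp2:3 pp3:1 pp4:1
Op 9: write(P1, v0, 161). refcount(pp4)=1 -> write in place. 5 ppages; refcounts: pp0:2 pp1:2 pp2:3 pp3:1 pp4:1

Answer: 5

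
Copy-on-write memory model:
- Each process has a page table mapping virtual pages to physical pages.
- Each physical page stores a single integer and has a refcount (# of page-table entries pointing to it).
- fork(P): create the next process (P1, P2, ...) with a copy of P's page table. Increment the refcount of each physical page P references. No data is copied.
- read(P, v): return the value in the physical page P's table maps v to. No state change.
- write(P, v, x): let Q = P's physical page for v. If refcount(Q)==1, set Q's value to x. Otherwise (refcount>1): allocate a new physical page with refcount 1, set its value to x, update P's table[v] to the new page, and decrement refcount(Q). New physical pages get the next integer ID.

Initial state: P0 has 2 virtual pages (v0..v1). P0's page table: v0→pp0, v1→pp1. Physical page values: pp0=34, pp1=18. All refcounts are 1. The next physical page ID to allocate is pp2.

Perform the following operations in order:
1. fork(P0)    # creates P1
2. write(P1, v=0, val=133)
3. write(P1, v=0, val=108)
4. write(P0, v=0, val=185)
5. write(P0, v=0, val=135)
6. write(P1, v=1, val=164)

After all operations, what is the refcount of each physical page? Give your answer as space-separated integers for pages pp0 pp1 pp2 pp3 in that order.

Op 1: fork(P0) -> P1. 2 ppages; refcounts: pp0:2 pp1:2
Op 2: write(P1, v0, 133). refcount(pp0)=2>1 -> COPY to pp2. 3 ppages; refcounts: pp0:1 pp1:2 pp2:1
Op 3: write(P1, v0, 108). refcount(pp2)=1 -> write in place. 3 ppages; refcounts: pp0:1 pp1:2 pp2:1
Op 4: write(P0, v0, 185). refcount(pp0)=1 -> write in place. 3 ppages; refcounts: pp0:1 pp1:2 pp2:1
Op 5: write(P0, v0, 135). refcount(pp0)=1 -> write in place. 3 ppages; refcounts: pp0:1 pp1:2 pp2:1
Op 6: write(P1, v1, 164). refcount(pp1)=2>1 -> COPY to pp3. 4 ppages; refcounts: pp0:1 pp1:1 pp2:1 pp3:1

Answer: 1 1 1 1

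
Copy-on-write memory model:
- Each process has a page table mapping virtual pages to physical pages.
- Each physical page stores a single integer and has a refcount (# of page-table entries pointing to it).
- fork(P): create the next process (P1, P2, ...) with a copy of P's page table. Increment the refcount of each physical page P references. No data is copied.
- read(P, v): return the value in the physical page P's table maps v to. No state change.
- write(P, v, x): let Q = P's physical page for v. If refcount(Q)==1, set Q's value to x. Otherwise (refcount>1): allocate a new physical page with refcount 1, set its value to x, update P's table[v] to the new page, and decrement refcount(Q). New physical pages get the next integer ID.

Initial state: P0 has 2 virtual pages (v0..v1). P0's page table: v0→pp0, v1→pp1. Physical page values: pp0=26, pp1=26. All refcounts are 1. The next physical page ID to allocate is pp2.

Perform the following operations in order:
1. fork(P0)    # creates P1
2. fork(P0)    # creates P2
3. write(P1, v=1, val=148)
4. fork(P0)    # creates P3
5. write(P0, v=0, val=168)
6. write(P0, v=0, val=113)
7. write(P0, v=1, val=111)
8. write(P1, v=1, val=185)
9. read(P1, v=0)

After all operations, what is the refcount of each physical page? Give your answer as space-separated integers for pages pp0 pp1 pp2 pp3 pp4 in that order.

Answer: 3 2 1 1 1

Derivation:
Op 1: fork(P0) -> P1. 2 ppages; refcounts: pp0:2 pp1:2
Op 2: fork(P0) -> P2. 2 ppages; refcounts: pp0:3 pp1:3
Op 3: write(P1, v1, 148). refcount(pp1)=3>1 -> COPY to pp2. 3 ppages; refcounts: pp0:3 pp1:2 pp2:1
Op 4: fork(P0) -> P3. 3 ppages; refcounts: pp0:4 pp1:3 pp2:1
Op 5: write(P0, v0, 168). refcount(pp0)=4>1 -> COPY to pp3. 4 ppages; refcounts: pp0:3 pp1:3 pp2:1 pp3:1
Op 6: write(P0, v0, 113). refcount(pp3)=1 -> write in place. 4 ppages; refcounts: pp0:3 pp1:3 pp2:1 pp3:1
Op 7: write(P0, v1, 111). refcount(pp1)=3>1 -> COPY to pp4. 5 ppages; refcounts: pp0:3 pp1:2 pp2:1 pp3:1 pp4:1
Op 8: write(P1, v1, 185). refcount(pp2)=1 -> write in place. 5 ppages; refcounts: pp0:3 pp1:2 pp2:1 pp3:1 pp4:1
Op 9: read(P1, v0) -> 26. No state change.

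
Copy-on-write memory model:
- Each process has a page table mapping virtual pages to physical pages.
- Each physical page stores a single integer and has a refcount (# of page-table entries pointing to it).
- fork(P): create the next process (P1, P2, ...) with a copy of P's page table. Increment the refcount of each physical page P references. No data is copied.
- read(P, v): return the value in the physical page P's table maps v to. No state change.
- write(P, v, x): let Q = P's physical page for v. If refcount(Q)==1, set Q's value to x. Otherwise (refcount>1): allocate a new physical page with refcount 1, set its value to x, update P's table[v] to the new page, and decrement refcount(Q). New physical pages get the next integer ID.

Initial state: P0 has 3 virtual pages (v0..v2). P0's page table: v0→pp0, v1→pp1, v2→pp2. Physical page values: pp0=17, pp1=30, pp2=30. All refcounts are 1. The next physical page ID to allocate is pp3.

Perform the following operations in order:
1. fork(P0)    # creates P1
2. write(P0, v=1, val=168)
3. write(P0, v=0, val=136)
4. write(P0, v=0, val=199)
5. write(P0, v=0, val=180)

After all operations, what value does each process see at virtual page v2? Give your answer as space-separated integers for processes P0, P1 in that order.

Answer: 30 30

Derivation:
Op 1: fork(P0) -> P1. 3 ppages; refcounts: pp0:2 pp1:2 pp2:2
Op 2: write(P0, v1, 168). refcount(pp1)=2>1 -> COPY to pp3. 4 ppages; refcounts: pp0:2 pp1:1 pp2:2 pp3:1
Op 3: write(P0, v0, 136). refcount(pp0)=2>1 -> COPY to pp4. 5 ppages; refcounts: pp0:1 pp1:1 pp2:2 pp3:1 pp4:1
Op 4: write(P0, v0, 199). refcount(pp4)=1 -> write in place. 5 ppages; refcounts: pp0:1 pp1:1 pp2:2 pp3:1 pp4:1
Op 5: write(P0, v0, 180). refcount(pp4)=1 -> write in place. 5 ppages; refcounts: pp0:1 pp1:1 pp2:2 pp3:1 pp4:1
P0: v2 -> pp2 = 30
P1: v2 -> pp2 = 30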